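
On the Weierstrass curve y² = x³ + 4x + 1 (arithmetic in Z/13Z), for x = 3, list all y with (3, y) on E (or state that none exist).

1, 12

x³ + 4x + 1 = 40 ≡ 1 (mod 13).
Square roots of 1 mod 13: 1 and 12 (since 1² = 1 ≡ 1).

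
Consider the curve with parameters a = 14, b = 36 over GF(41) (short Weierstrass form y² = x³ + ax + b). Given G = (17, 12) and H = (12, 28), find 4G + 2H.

First 4G:
Double-and-add on 4 = (100)₂. Start with G = (17, 12) for the leading 1-bit.
double: tangent at (17, 12): λ = (3·17² + 14)/(2·12) ≡ 20/24. 24⁻¹ ≡ 12 (mod 41) since 24·12 = 288 ≡ 1, so λ ≡ 20·12 ≡ 35.
  x = λ² - 17 - 17 = 1225 - 34 ≡ 2; y = λ·(17 - 2) - 12 ≡ 21. → (2, 21)
double: tangent at (2, 21): λ = (3·2² + 14)/(2·21) ≡ 26/1. 1⁻¹ ≡ 1 (mod 41), so λ ≡ 26·1 ≡ 26.
  x = λ² - 2 - 2 = 676 - 4 ≡ 16; y = λ·(2 - 16) - 21 ≡ 25. → (16, 25)
4G = (16, 25).
Next 2H:
Repeated addition: build up to 2H.
2H: tangent at (12, 28): λ = (3·12² + 14)/(2·28) ≡ 36/15. 15⁻¹ ≡ 11 (mod 41) since 15·11 = 165 ≡ 1, so λ ≡ 36·11 ≡ 27.
  x = λ² - 12 - 12 = 729 - 24 ≡ 8; y = λ·(12 - 8) - 28 ≡ 39. → (8, 39)
2H = (8, 39).
Finally 4G + 2H:
(16, 25) + (8, 39). λ = (39 - 25)/(8 - 16) ≡ 14/33 mod 41. 33⁻¹ ≡ 5 (mod 41) since 33·5 = 165 ≡ 1, so λ ≡ 29.
  x = λ² - 16 - 8 = 841 - 24 ≡ 38; y = λ·(16 - 38) - 25 ≡ 34. → (38, 34)

(38, 34)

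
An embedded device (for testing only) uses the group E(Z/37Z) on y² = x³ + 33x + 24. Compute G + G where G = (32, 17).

(11, 4)

tangent at (32, 17): λ = (3·32² + 33)/(2·17) ≡ 34/34. 34⁻¹ ≡ 12 (mod 37), so λ ≡ 34·12 ≡ 1.
  x = λ² - 32 - 32 = 1 - 64 ≡ 11; y = λ·(32 - 11) - 17 ≡ 4. → (11, 4)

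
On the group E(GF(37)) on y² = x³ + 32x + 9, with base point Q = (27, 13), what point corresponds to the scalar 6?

Repeated addition: build up to 6Q.
2Q: tangent at (27, 13): λ = (3·27² + 32)/(2·13) ≡ 36/26. 26⁻¹ ≡ 10 (mod 37), so λ ≡ 36·10 ≡ 27.
  x = λ² - 27 - 27 = 729 - 54 ≡ 9; y = λ·(27 - 9) - 13 ≡ 29. → (9, 29)
3Q: (9, 29) + (27, 13). λ = (13 - 29)/(27 - 9) ≡ 21/18 mod 37. 18⁻¹ ≡ 35 (mod 37) since 18·35 = 630 ≡ 1, so λ ≡ 32.
  x = λ² - 9 - 27 = 1024 - 36 ≡ 26; y = λ·(9 - 26) - 29 ≡ 19. → (26, 19)
4Q: (26, 19) + (27, 13). λ = (13 - 19)/(27 - 26) ≡ 31/1 mod 37. 1⁻¹ ≡ 1 (mod 37) since 1·1 = 1 ≡ 1, so λ ≡ 31.
  x = λ² - 26 - 27 = 961 - 53 ≡ 20; y = λ·(26 - 20) - 19 ≡ 19. → (20, 19)
5Q: (20, 19) + (27, 13). λ = (13 - 19)/(27 - 20) ≡ 31/7 mod 37. 7⁻¹ ≡ 16 (mod 37), so λ ≡ 15.
  x = λ² - 20 - 27 = 225 - 47 ≡ 30; y = λ·(20 - 30) - 19 ≡ 16. → (30, 16)
6Q: (30, 16) + (27, 13). λ = (13 - 16)/(27 - 30) ≡ 34/34 mod 37. 34⁻¹ ≡ 12 (mod 37), so λ ≡ 1.
  x = λ² - 30 - 27 = 1 - 57 ≡ 18; y = λ·(30 - 18) - 16 ≡ 33. → (18, 33)

(18, 33)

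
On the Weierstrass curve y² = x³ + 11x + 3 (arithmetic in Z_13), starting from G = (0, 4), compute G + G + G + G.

(12, 11)

Repeated addition: build up to 4G.
2G: tangent at (0, 4): λ = (3·0² + 11)/(2·4) ≡ 11/8. 8⁻¹ ≡ 5 (mod 13), so λ ≡ 11·5 ≡ 3.
  x = λ² - 0 - 0 = 9 - 0 ≡ 9; y = λ·(0 - 9) - 4 ≡ 8. → (9, 8)
3G: (9, 8) + (0, 4). λ = (4 - 8)/(0 - 9) ≡ 9/4 mod 13. 4⁻¹ ≡ 10 (mod 13) since 4·10 = 40 ≡ 1, so λ ≡ 12.
  x = λ² - 9 - 0 = 144 - 9 ≡ 5; y = λ·(9 - 5) - 8 ≡ 1. → (5, 1)
4G: (5, 1) + (0, 4). λ = (4 - 1)/(0 - 5) ≡ 3/8 mod 13. 8⁻¹ ≡ 5 (mod 13), so λ ≡ 2.
  x = λ² - 5 - 0 = 4 - 5 ≡ 12; y = λ·(5 - 12) - 1 ≡ 11. → (12, 11)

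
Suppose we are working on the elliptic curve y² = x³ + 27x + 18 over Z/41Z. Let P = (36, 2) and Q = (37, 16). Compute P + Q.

(0, 10)

(36, 2) + (37, 16). λ = (16 - 2)/(37 - 36) ≡ 14/1 mod 41. 1⁻¹ ≡ 1 (mod 41) since 1·1 = 1 ≡ 1, so λ ≡ 14.
  x = λ² - 36 - 37 = 196 - 73 ≡ 0; y = λ·(36 - 0) - 2 ≡ 10. → (0, 10)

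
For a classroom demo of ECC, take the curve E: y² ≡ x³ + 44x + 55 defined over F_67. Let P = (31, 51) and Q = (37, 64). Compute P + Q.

(13, 55)

(31, 51) + (37, 64). λ = (64 - 51)/(37 - 31) ≡ 13/6 mod 67. 6⁻¹ ≡ 56 (mod 67), so λ ≡ 58.
  x = λ² - 31 - 37 = 3364 - 68 ≡ 13; y = λ·(31 - 13) - 51 ≡ 55. → (13, 55)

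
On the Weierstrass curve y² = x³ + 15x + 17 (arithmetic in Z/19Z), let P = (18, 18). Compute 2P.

tangent at (18, 18): λ = (3·18² + 15)/(2·18) ≡ 18/17. 17⁻¹ ≡ 9 (mod 19), so λ ≡ 18·9 ≡ 10.
  x = λ² - 18 - 18 = 100 - 36 ≡ 7; y = λ·(18 - 7) - 18 ≡ 16. → (7, 16)

(7, 16)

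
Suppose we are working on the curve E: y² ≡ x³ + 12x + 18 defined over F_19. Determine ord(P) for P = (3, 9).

2P: tangent at (3, 9): λ = (3·3² + 12)/(2·9) ≡ 1/18. 18⁻¹ ≡ 18 (mod 19), so λ ≡ 1·18 ≡ 18.
  x = λ² - 3 - 3 = 324 - 6 ≡ 14; y = λ·(3 - 14) - 9 ≡ 2. → (14, 2)
3P: (14, 2) + (3, 9). λ = (9 - 2)/(3 - 14) ≡ 7/8 mod 19. 8⁻¹ ≡ 12 (mod 19) since 8·12 = 96 ≡ 1, so λ ≡ 8.
  x = λ² - 14 - 3 = 64 - 17 ≡ 9; y = λ·(14 - 9) - 2 ≡ 0. → (9, 0)
4P: (9, 0) + (3, 9). λ = (9 - 0)/(3 - 9) ≡ 9/13 mod 19. 13⁻¹ ≡ 3 (mod 19), so λ ≡ 8.
  x = λ² - 9 - 3 = 64 - 12 ≡ 14; y = λ·(9 - 14) - 0 ≡ 17. → (14, 17)
5P: (14, 17) + (3, 9). λ = (9 - 17)/(3 - 14) ≡ 11/8 mod 19. 8⁻¹ ≡ 12 (mod 19), so λ ≡ 18.
  x = λ² - 14 - 3 = 324 - 17 ≡ 3; y = λ·(14 - 3) - 17 ≡ 10. → (3, 10)
6P: (3, 10) + (3, 9): same x and y₁ ≡ -y₂, so the sum is 𝒪.
6P = 𝒪, so the order is 6.

6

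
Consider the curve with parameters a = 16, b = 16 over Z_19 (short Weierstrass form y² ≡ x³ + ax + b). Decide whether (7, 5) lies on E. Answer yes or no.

no

y² = 5² ≡ 6; x³ + 16x + 16 = 471 ≡ 15 (mod 19). 6 ≠ 15.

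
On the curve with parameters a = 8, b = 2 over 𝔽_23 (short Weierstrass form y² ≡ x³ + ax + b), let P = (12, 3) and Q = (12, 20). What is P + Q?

O

The two points share x = 12 and their y-coordinates satisfy 3 + 20 ≡ 0 (mod 23), so they are inverses. Their sum is O.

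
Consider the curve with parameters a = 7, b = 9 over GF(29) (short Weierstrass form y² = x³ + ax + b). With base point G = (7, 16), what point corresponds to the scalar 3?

Repeated addition: build up to 3G.
2G: tangent at (7, 16): λ = (3·7² + 7)/(2·16) ≡ 9/3. 3⁻¹ ≡ 10 (mod 29) since 3·10 = 30 ≡ 1, so λ ≡ 9·10 ≡ 3.
  x = λ² - 7 - 7 = 9 - 14 ≡ 24; y = λ·(7 - 24) - 16 ≡ 20. → (24, 20)
3G: (24, 20) + (7, 16). λ = (16 - 20)/(7 - 24) ≡ 25/12 mod 29. 12⁻¹ ≡ 17 (mod 29), so λ ≡ 19.
  x = λ² - 24 - 7 = 361 - 31 ≡ 11; y = λ·(24 - 11) - 20 ≡ 24. → (11, 24)

(11, 24)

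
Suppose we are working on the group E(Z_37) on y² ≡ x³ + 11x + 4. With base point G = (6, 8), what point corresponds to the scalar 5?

(29, 12)

Double-and-add on 5 = (101)₂. Start with G = (6, 8) for the leading 1-bit.
double: tangent at (6, 8): λ = (3·6² + 11)/(2·8) ≡ 8/16. 16⁻¹ ≡ 7 (mod 37), so λ ≡ 8·7 ≡ 19.
  x = λ² - 6 - 6 = 361 - 12 ≡ 16; y = λ·(6 - 16) - 8 ≡ 24. → (16, 24)
double: tangent at (16, 24): λ = (3·16² + 11)/(2·24) ≡ 2/11. 11⁻¹ ≡ 27 (mod 37), so λ ≡ 2·27 ≡ 17.
  x = λ² - 16 - 16 = 289 - 32 ≡ 35; y = λ·(16 - 35) - 24 ≡ 23. → (35, 23)
add G: (35, 23) + (6, 8). λ = (8 - 23)/(6 - 35) ≡ 22/8 mod 37. 8⁻¹ ≡ 14 (mod 37) since 8·14 = 112 ≡ 1, so λ ≡ 12.
  x = λ² - 35 - 6 = 144 - 41 ≡ 29; y = λ·(35 - 29) - 23 ≡ 12. → (29, 12)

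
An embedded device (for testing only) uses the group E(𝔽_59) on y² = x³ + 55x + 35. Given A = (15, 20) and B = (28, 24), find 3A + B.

First 3A:
Repeated addition: build up to 3A.
2A: tangent at (15, 20): λ = (3·15² + 55)/(2·20) ≡ 22/40. 40⁻¹ ≡ 31 (mod 59) since 40·31 = 1240 ≡ 1, so λ ≡ 22·31 ≡ 33.
  x = λ² - 15 - 15 = 1089 - 30 ≡ 56; y = λ·(15 - 56) - 20 ≡ 43. → (56, 43)
3A: (56, 43) + (15, 20). λ = (20 - 43)/(15 - 56) ≡ 36/18 mod 59. 18⁻¹ ≡ 23 (mod 59), so λ ≡ 2.
  x = λ² - 56 - 15 = 4 - 71 ≡ 51; y = λ·(56 - 51) - 43 ≡ 26. → (51, 26)
3A = (51, 26).
Finally 3A + B:
(51, 26) + (28, 24). λ = (24 - 26)/(28 - 51) ≡ 57/36 mod 59. 36⁻¹ ≡ 41 (mod 59), so λ ≡ 36.
  x = λ² - 51 - 28 = 1296 - 79 ≡ 37; y = λ·(51 - 37) - 26 ≡ 6. → (37, 6)

(37, 6)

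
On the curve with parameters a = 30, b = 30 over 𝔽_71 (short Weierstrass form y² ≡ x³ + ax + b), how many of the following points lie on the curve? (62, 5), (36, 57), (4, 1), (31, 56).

3

(62, 5): 5² ≡ 25, rhs ≡ 25 → on.
(36, 57): 57² ≡ 54, rhs ≡ 54 → on.
(4, 1): 1² ≡ 1, rhs ≡ 1 → on.
(31, 56): 56² ≡ 12, rhs ≡ 8 → off.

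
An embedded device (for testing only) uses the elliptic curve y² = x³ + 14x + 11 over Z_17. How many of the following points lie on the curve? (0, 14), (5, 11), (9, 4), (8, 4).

(0, 14): 14² ≡ 9, rhs ≡ 11 → off.
(5, 11): 11² ≡ 2, rhs ≡ 2 → on.
(9, 4): 4² ≡ 16, rhs ≡ 16 → on.
(8, 4): 4² ≡ 16, rhs ≡ 6 → off.

2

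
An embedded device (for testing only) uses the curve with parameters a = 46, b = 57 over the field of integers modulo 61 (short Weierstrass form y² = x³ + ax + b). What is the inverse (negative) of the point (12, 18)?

-(12, 18) = (12, -18 mod 61) = (12, 43).

(12, 43)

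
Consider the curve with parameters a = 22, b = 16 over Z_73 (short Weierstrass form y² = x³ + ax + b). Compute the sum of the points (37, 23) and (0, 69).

(37, 23) + (0, 69). λ = (69 - 23)/(0 - 37) ≡ 46/36 mod 73. 36⁻¹ ≡ 71 (mod 73), so λ ≡ 54.
  x = λ² - 37 - 0 = 2916 - 37 ≡ 32; y = λ·(37 - 32) - 23 ≡ 28. → (32, 28)

(32, 28)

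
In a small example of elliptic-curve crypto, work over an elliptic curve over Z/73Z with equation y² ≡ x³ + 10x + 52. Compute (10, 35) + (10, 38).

O

The two points share x = 10 and their y-coordinates satisfy 35 + 38 ≡ 0 (mod 73), so they are inverses. Their sum is ∞.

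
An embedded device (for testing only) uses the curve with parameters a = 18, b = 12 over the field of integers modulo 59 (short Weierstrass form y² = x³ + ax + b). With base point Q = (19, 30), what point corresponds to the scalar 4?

(55, 42)

Repeated addition: build up to 4Q.
2Q: tangent at (19, 30): λ = (3·19² + 18)/(2·30) ≡ 39/1. 1⁻¹ ≡ 1 (mod 59), so λ ≡ 39·1 ≡ 39.
  x = λ² - 19 - 19 = 1521 - 38 ≡ 8; y = λ·(19 - 8) - 30 ≡ 45. → (8, 45)
3Q: (8, 45) + (19, 30). λ = (30 - 45)/(19 - 8) ≡ 44/11 mod 59. 11⁻¹ ≡ 43 (mod 59), so λ ≡ 4.
  x = λ² - 8 - 19 = 16 - 27 ≡ 48; y = λ·(8 - 48) - 45 ≡ 31. → (48, 31)
4Q: (48, 31) + (19, 30). λ = (30 - 31)/(19 - 48) ≡ 58/30 mod 59. 30⁻¹ ≡ 2 (mod 59) since 30·2 = 60 ≡ 1, so λ ≡ 57.
  x = λ² - 48 - 19 = 3249 - 67 ≡ 55; y = λ·(48 - 55) - 31 ≡ 42. → (55, 42)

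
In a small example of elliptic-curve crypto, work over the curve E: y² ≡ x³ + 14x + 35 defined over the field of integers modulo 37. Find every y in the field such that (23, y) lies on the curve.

none

x³ + 14x + 35 = 12524 ≡ 18 (mod 37).
18 is a non-residue mod 37; no y exists.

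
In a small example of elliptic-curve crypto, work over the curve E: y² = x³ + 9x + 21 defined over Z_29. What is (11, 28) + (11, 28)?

(6, 28)

tangent at (11, 28): λ = (3·11² + 9)/(2·28) ≡ 24/27. 27⁻¹ ≡ 14 (mod 29), so λ ≡ 24·14 ≡ 17.
  x = λ² - 11 - 11 = 289 - 22 ≡ 6; y = λ·(11 - 6) - 28 ≡ 28. → (6, 28)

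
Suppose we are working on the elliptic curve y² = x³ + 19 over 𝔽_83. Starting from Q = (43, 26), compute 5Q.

Double-and-add on 5 = (101)₂. Start with Q = (43, 26) for the leading 1-bit.
double: tangent at (43, 26): λ = (3·43² + 0)/(2·26) ≡ 69/52. 52⁻¹ ≡ 8 (mod 83) since 52·8 = 416 ≡ 1, so λ ≡ 69·8 ≡ 54.
  x = λ² - 43 - 43 = 2916 - 86 ≡ 8; y = λ·(43 - 8) - 26 ≡ 38. → (8, 38)
double: tangent at (8, 38): λ = (3·8² + 0)/(2·38) ≡ 26/76. 76⁻¹ ≡ 71 (mod 83) since 76·71 = 5396 ≡ 1, so λ ≡ 26·71 ≡ 20.
  x = λ² - 8 - 8 = 400 - 16 ≡ 52; y = λ·(8 - 52) - 38 ≡ 78. → (52, 78)
add Q: (52, 78) + (43, 26). λ = (26 - 78)/(43 - 52) ≡ 31/74 mod 83. 74⁻¹ ≡ 46 (mod 83) since 74·46 = 3404 ≡ 1, so λ ≡ 15.
  x = λ² - 52 - 43 = 225 - 95 ≡ 47; y = λ·(52 - 47) - 78 ≡ 80. → (47, 80)

(47, 80)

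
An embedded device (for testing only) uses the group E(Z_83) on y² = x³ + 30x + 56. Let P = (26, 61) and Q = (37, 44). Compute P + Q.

(26, 61) + (37, 44). λ = (44 - 61)/(37 - 26) ≡ 66/11 mod 83. 11⁻¹ ≡ 68 (mod 83), so λ ≡ 6.
  x = λ² - 26 - 37 = 36 - 63 ≡ 56; y = λ·(26 - 56) - 61 ≡ 8. → (56, 8)

(56, 8)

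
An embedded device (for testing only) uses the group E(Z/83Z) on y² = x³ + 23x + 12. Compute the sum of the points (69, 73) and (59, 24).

(69, 73) + (59, 24). λ = (24 - 73)/(59 - 69) ≡ 34/73 mod 83. 73⁻¹ ≡ 58 (mod 83), so λ ≡ 63.
  x = λ² - 69 - 59 = 3969 - 128 ≡ 23; y = λ·(69 - 23) - 73 ≡ 3. → (23, 3)

(23, 3)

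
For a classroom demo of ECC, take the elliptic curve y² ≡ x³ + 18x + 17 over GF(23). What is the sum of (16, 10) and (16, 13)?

The two points share x = 16 and their y-coordinates satisfy 10 + 13 ≡ 0 (mod 23), so they are inverses. Their sum is O.

O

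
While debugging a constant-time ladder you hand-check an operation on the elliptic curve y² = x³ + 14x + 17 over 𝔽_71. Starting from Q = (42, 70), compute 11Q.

Repeated addition: build up to 11Q.
2Q: tangent at (42, 70): λ = (3·42² + 14)/(2·70) ≡ 52/69. 69⁻¹ ≡ 35 (mod 71), so λ ≡ 52·35 ≡ 45.
  x = λ² - 42 - 42 = 2025 - 84 ≡ 24; y = λ·(42 - 24) - 70 ≡ 30. → (24, 30)
3Q: (24, 30) + (42, 70). λ = (70 - 30)/(42 - 24) ≡ 40/18 mod 71. 18⁻¹ ≡ 4 (mod 71) since 18·4 = 72 ≡ 1, so λ ≡ 18.
  x = λ² - 24 - 42 = 324 - 66 ≡ 45; y = λ·(24 - 45) - 30 ≡ 18. → (45, 18)
4Q: (45, 18) + (42, 70). λ = (70 - 18)/(42 - 45) ≡ 52/68 mod 71. 68⁻¹ ≡ 47 (mod 71) since 68·47 = 3196 ≡ 1, so λ ≡ 30.
  x = λ² - 45 - 42 = 900 - 87 ≡ 32; y = λ·(45 - 32) - 18 ≡ 17. → (32, 17)
5Q: (32, 17) + (42, 70). λ = (70 - 17)/(42 - 32) ≡ 53/10 mod 71. 10⁻¹ ≡ 64 (mod 71), so λ ≡ 55.
  x = λ² - 32 - 42 = 3025 - 74 ≡ 40; y = λ·(32 - 40) - 17 ≡ 40. → (40, 40)
6Q: (40, 40) + (42, 70). λ = (70 - 40)/(42 - 40) ≡ 30/2 mod 71. 2⁻¹ ≡ 36 (mod 71) since 2·36 = 72 ≡ 1, so λ ≡ 15.
  x = λ² - 40 - 42 = 225 - 82 ≡ 1; y = λ·(40 - 1) - 40 ≡ 48. → (1, 48)
7Q: (1, 48) + (42, 70). λ = (70 - 48)/(42 - 1) ≡ 22/41 mod 71. 41⁻¹ ≡ 26 (mod 71) since 41·26 = 1066 ≡ 1, so λ ≡ 4.
  x = λ² - 1 - 42 = 16 - 43 ≡ 44; y = λ·(1 - 44) - 48 ≡ 64. → (44, 64)
8Q: (44, 64) + (42, 70). λ = (70 - 64)/(42 - 44) ≡ 6/69 mod 71. 69⁻¹ ≡ 35 (mod 71), so λ ≡ 68.
  x = λ² - 44 - 42 = 4624 - 86 ≡ 65; y = λ·(44 - 65) - 64 ≡ 70. → (65, 70)
9Q: (65, 70) + (42, 70). λ = (70 - 70)/(42 - 65) ≡ 0/48 mod 71. 48⁻¹ ≡ 37 (mod 71), so λ ≡ 0.
  x = λ² - 65 - 42 = 0 - 107 ≡ 35; y = λ·(65 - 35) - 70 ≡ 1. → (35, 1)
10Q: (35, 1) + (42, 70). λ = (70 - 1)/(42 - 35) ≡ 69/7 mod 71. 7⁻¹ ≡ 61 (mod 71) since 7·61 = 427 ≡ 1, so λ ≡ 20.
  x = λ² - 35 - 42 = 400 - 77 ≡ 39; y = λ·(35 - 39) - 1 ≡ 61. → (39, 61)
11Q: (39, 61) + (42, 70). λ = (70 - 61)/(42 - 39) ≡ 9/3 mod 71. 3⁻¹ ≡ 24 (mod 71) since 3·24 = 72 ≡ 1, so λ ≡ 3.
  x = λ² - 39 - 42 = 9 - 81 ≡ 70; y = λ·(39 - 70) - 61 ≡ 59. → (70, 59)

(70, 59)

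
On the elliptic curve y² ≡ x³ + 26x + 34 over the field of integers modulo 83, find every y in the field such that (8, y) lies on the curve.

x³ + 26x + 34 = 754 ≡ 7 (mod 83).
Square roots of 7 mod 83: 16 and 67 (since 16² = 256 ≡ 7).

16, 67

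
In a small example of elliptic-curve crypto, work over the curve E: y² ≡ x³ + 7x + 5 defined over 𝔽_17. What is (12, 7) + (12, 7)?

tangent at (12, 7): λ = (3·12² + 7)/(2·7) ≡ 14/14. 14⁻¹ ≡ 11 (mod 17), so λ ≡ 14·11 ≡ 1.
  x = λ² - 12 - 12 = 1 - 24 ≡ 11; y = λ·(12 - 11) - 7 ≡ 11. → (11, 11)

(11, 11)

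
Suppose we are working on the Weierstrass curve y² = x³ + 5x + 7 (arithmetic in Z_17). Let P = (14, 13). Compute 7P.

Double-and-add on 7 = (111)₂. Start with P = (14, 13) for the leading 1-bit.
double: tangent at (14, 13): λ = (3·14² + 5)/(2·13) ≡ 15/9. 9⁻¹ ≡ 2 (mod 17), so λ ≡ 15·2 ≡ 13.
  x = λ² - 14 - 14 = 169 - 28 ≡ 5; y = λ·(14 - 5) - 13 ≡ 2. → (5, 2)
add P: (5, 2) + (14, 13). λ = (13 - 2)/(14 - 5) ≡ 11/9 mod 17. 9⁻¹ ≡ 2 (mod 17) since 9·2 = 18 ≡ 1, so λ ≡ 5.
  x = λ² - 5 - 14 = 25 - 19 ≡ 6; y = λ·(5 - 6) - 2 ≡ 10. → (6, 10)
double: tangent at (6, 10): λ = (3·6² + 5)/(2·10) ≡ 11/3. 3⁻¹ ≡ 6 (mod 17), so λ ≡ 11·6 ≡ 15.
  x = λ² - 6 - 6 = 225 - 12 ≡ 9; y = λ·(6 - 9) - 10 ≡ 13. → (9, 13)
add P: (9, 13) + (14, 13). λ = (13 - 13)/(14 - 9) ≡ 0/5 mod 17. 5⁻¹ ≡ 7 (mod 17) since 5·7 = 35 ≡ 1, so λ ≡ 0.
  x = λ² - 9 - 14 = 0 - 23 ≡ 11; y = λ·(9 - 11) - 13 ≡ 4. → (11, 4)

(11, 4)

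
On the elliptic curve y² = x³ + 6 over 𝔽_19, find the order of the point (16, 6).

2P: tangent at (16, 6): λ = (3·16² + 0)/(2·6) ≡ 8/12. 12⁻¹ ≡ 8 (mod 19) since 12·8 = 96 ≡ 1, so λ ≡ 8·8 ≡ 7.
  x = λ² - 16 - 16 = 49 - 32 ≡ 17; y = λ·(16 - 17) - 6 ≡ 6. → (17, 6)
3P: (17, 6) + (16, 6). λ = (6 - 6)/(16 - 17) ≡ 0/18 mod 19. 18⁻¹ ≡ 18 (mod 19), so λ ≡ 0.
  x = λ² - 17 - 16 = 0 - 33 ≡ 5; y = λ·(17 - 5) - 6 ≡ 13. → (5, 13)
4P: (5, 13) + (16, 6). λ = (6 - 13)/(16 - 5) ≡ 12/11 mod 19. 11⁻¹ ≡ 7 (mod 19), so λ ≡ 8.
  x = λ² - 5 - 16 = 64 - 21 ≡ 5; y = λ·(5 - 5) - 13 ≡ 6. → (5, 6)
5P: (5, 6) + (16, 6). λ = (6 - 6)/(16 - 5) ≡ 0/11 mod 19. 11⁻¹ ≡ 7 (mod 19), so λ ≡ 0.
  x = λ² - 5 - 16 = 0 - 21 ≡ 17; y = λ·(5 - 17) - 6 ≡ 13. → (17, 13)
6P: (17, 13) + (16, 6). λ = (6 - 13)/(16 - 17) ≡ 12/18 mod 19. 18⁻¹ ≡ 18 (mod 19), so λ ≡ 7.
  x = λ² - 17 - 16 = 49 - 33 ≡ 16; y = λ·(17 - 16) - 13 ≡ 13. → (16, 13)
7P: (16, 13) + (16, 6): same x and y₁ ≡ -y₂, so the sum is O.
7P = O, so the order is 7.

7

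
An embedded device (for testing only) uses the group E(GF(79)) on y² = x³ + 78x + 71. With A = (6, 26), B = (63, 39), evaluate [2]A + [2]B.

First 2A:
Repeated addition: build up to 2A.
2A: tangent at (6, 26): λ = (3·6² + 78)/(2·26) ≡ 28/52. 52⁻¹ ≡ 38 (mod 79) since 52·38 = 1976 ≡ 1, so λ ≡ 28·38 ≡ 37.
  x = λ² - 6 - 6 = 1369 - 12 ≡ 14; y = λ·(6 - 14) - 26 ≡ 73. → (14, 73)
2A = (14, 73).
Next 2B:
Repeated addition: build up to 2B.
2B: tangent at (63, 39): λ = (3·63² + 78)/(2·39) ≡ 56/78. 78⁻¹ ≡ 78 (mod 79) since 78·78 = 6084 ≡ 1, so λ ≡ 56·78 ≡ 23.
  x = λ² - 63 - 63 = 529 - 126 ≡ 8; y = λ·(63 - 8) - 39 ≡ 41. → (8, 41)
2B = (8, 41).
Finally 2A + 2B:
(14, 73) + (8, 41). λ = (41 - 73)/(8 - 14) ≡ 47/73 mod 79. 73⁻¹ ≡ 13 (mod 79), so λ ≡ 58.
  x = λ² - 14 - 8 = 3364 - 22 ≡ 24; y = λ·(14 - 24) - 73 ≡ 58. → (24, 58)

(24, 58)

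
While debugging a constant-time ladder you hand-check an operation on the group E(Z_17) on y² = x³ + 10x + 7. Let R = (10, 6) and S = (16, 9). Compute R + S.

(4, 14)

(10, 6) + (16, 9). λ = (9 - 6)/(16 - 10) ≡ 3/6 mod 17. 6⁻¹ ≡ 3 (mod 17) since 6·3 = 18 ≡ 1, so λ ≡ 9.
  x = λ² - 10 - 16 = 81 - 26 ≡ 4; y = λ·(10 - 4) - 6 ≡ 14. → (4, 14)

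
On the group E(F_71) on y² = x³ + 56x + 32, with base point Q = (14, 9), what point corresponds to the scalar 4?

Repeated addition: build up to 4Q.
2Q: tangent at (14, 9): λ = (3·14² + 56)/(2·9) ≡ 5/18. 18⁻¹ ≡ 4 (mod 71), so λ ≡ 5·4 ≡ 20.
  x = λ² - 14 - 14 = 400 - 28 ≡ 17; y = λ·(14 - 17) - 9 ≡ 2. → (17, 2)
3Q: (17, 2) + (14, 9). λ = (9 - 2)/(14 - 17) ≡ 7/68 mod 71. 68⁻¹ ≡ 47 (mod 71), so λ ≡ 45.
  x = λ² - 17 - 14 = 2025 - 31 ≡ 6; y = λ·(17 - 6) - 2 ≡ 67. → (6, 67)
4Q: (6, 67) + (14, 9). λ = (9 - 67)/(14 - 6) ≡ 13/8 mod 71. 8⁻¹ ≡ 9 (mod 71) since 8·9 = 72 ≡ 1, so λ ≡ 46.
  x = λ² - 6 - 14 = 2116 - 20 ≡ 37; y = λ·(6 - 37) - 67 ≡ 69. → (37, 69)

(37, 69)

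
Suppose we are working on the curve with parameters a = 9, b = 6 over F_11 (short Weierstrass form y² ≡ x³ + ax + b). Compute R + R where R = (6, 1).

tangent at (6, 1): λ = (3·6² + 9)/(2·1) ≡ 7/2. 2⁻¹ ≡ 6 (mod 11), so λ ≡ 7·6 ≡ 9.
  x = λ² - 6 - 6 = 81 - 12 ≡ 3; y = λ·(6 - 3) - 1 ≡ 4. → (3, 4)

(3, 4)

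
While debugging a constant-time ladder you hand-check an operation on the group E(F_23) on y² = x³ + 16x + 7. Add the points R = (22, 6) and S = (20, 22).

(22, 6) + (20, 22). λ = (22 - 6)/(20 - 22) ≡ 16/21 mod 23. 21⁻¹ ≡ 11 (mod 23) since 21·11 = 231 ≡ 1, so λ ≡ 15.
  x = λ² - 22 - 20 = 225 - 42 ≡ 22; y = λ·(22 - 22) - 6 ≡ 17. → (22, 17)

(22, 17)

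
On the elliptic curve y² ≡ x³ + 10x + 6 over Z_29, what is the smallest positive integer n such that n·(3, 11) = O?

3

2P: tangent at (3, 11): λ = (3·3² + 10)/(2·11) ≡ 8/22. 22⁻¹ ≡ 4 (mod 29), so λ ≡ 8·4 ≡ 3.
  x = λ² - 3 - 3 = 9 - 6 ≡ 3; y = λ·(3 - 3) - 11 ≡ 18. → (3, 18)
3P: (3, 18) + (3, 11): same x and y₁ ≡ -y₂, so the sum is O.
3P = O, so the order is 3.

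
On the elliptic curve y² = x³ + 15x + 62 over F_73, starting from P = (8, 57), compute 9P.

(55, 26)

Double-and-add on 9 = (1001)₂. Start with P = (8, 57) for the leading 1-bit.
double: tangent at (8, 57): λ = (3·8² + 15)/(2·57) ≡ 61/41. 41⁻¹ ≡ 57 (mod 73), so λ ≡ 61·57 ≡ 46.
  x = λ² - 8 - 8 = 2116 - 16 ≡ 56; y = λ·(8 - 56) - 57 ≡ 71. → (56, 71)
double: tangent at (56, 71): λ = (3·56² + 15)/(2·71) ≡ 6/69. 69⁻¹ ≡ 18 (mod 73) since 69·18 = 1242 ≡ 1, so λ ≡ 6·18 ≡ 35.
  x = λ² - 56 - 56 = 1225 - 112 ≡ 18; y = λ·(56 - 18) - 71 ≡ 18. → (18, 18)
double: tangent at (18, 18): λ = (3·18² + 15)/(2·18) ≡ 38/36. 36⁻¹ ≡ 71 (mod 73), so λ ≡ 38·71 ≡ 70.
  x = λ² - 18 - 18 = 4900 - 36 ≡ 46; y = λ·(18 - 46) - 18 ≡ 66. → (46, 66)
add P: (46, 66) + (8, 57). λ = (57 - 66)/(8 - 46) ≡ 64/35 mod 73. 35⁻¹ ≡ 48 (mod 73), so λ ≡ 6.
  x = λ² - 46 - 8 = 36 - 54 ≡ 55; y = λ·(46 - 55) - 66 ≡ 26. → (55, 26)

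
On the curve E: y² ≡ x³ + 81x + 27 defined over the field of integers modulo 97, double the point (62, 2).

(61, 64)

tangent at (62, 2): λ = (3·62² + 81)/(2·2) ≡ 70/4. 4⁻¹ ≡ 73 (mod 97) since 4·73 = 292 ≡ 1, so λ ≡ 70·73 ≡ 66.
  x = λ² - 62 - 62 = 4356 - 124 ≡ 61; y = λ·(62 - 61) - 2 ≡ 64. → (61, 64)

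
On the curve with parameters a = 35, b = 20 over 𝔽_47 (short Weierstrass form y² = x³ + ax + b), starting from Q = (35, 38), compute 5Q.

Repeated addition: build up to 5Q.
2Q: tangent at (35, 38): λ = (3·35² + 35)/(2·38) ≡ 44/29. 29⁻¹ ≡ 13 (mod 47), so λ ≡ 44·13 ≡ 8.
  x = λ² - 35 - 35 = 64 - 70 ≡ 41; y = λ·(35 - 41) - 38 ≡ 8. → (41, 8)
3Q: (41, 8) + (35, 38). λ = (38 - 8)/(35 - 41) ≡ 30/41 mod 47. 41⁻¹ ≡ 39 (mod 47) since 41·39 = 1599 ≡ 1, so λ ≡ 42.
  x = λ² - 41 - 35 = 1764 - 76 ≡ 43; y = λ·(41 - 43) - 8 ≡ 2. → (43, 2)
4Q: (43, 2) + (35, 38). λ = (38 - 2)/(35 - 43) ≡ 36/39 mod 47. 39⁻¹ ≡ 41 (mod 47), so λ ≡ 19.
  x = λ² - 43 - 35 = 361 - 78 ≡ 1; y = λ·(43 - 1) - 2 ≡ 44. → (1, 44)
5Q: (1, 44) + (35, 38). λ = (38 - 44)/(35 - 1) ≡ 41/34 mod 47. 34⁻¹ ≡ 18 (mod 47), so λ ≡ 33.
  x = λ² - 1 - 35 = 1089 - 36 ≡ 19; y = λ·(1 - 19) - 44 ≡ 20. → (19, 20)

(19, 20)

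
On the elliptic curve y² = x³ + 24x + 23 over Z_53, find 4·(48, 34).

(8, 41)

Write G = (48, 34).
Double-and-add on 4 = (100)₂. Start with G = (48, 34) for the leading 1-bit.
double: tangent at (48, 34): λ = (3·48² + 24)/(2·34) ≡ 46/15. 15⁻¹ ≡ 46 (mod 53), so λ ≡ 46·46 ≡ 49.
  x = λ² - 48 - 48 = 2401 - 96 ≡ 26; y = λ·(48 - 26) - 34 ≡ 37. → (26, 37)
double: tangent at (26, 37): λ = (3·26² + 24)/(2·37) ≡ 38/21. 21⁻¹ ≡ 48 (mod 53), so λ ≡ 38·48 ≡ 22.
  x = λ² - 26 - 26 = 484 - 52 ≡ 8; y = λ·(26 - 8) - 37 ≡ 41. → (8, 41)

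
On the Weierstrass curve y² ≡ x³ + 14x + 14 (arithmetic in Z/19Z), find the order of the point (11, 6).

7

2P: tangent at (11, 6): λ = (3·11² + 14)/(2·6) ≡ 16/12. 12⁻¹ ≡ 8 (mod 19) since 12·8 = 96 ≡ 1, so λ ≡ 16·8 ≡ 14.
  x = λ² - 11 - 11 = 196 - 22 ≡ 3; y = λ·(11 - 3) - 6 ≡ 11. → (3, 11)
3P: (3, 11) + (11, 6). λ = (6 - 11)/(11 - 3) ≡ 14/8 mod 19. 8⁻¹ ≡ 12 (mod 19), so λ ≡ 16.
  x = λ² - 3 - 11 = 256 - 14 ≡ 14; y = λ·(3 - 14) - 11 ≡ 3. → (14, 3)
4P: (14, 3) + (11, 6). λ = (6 - 3)/(11 - 14) ≡ 3/16 mod 19. 16⁻¹ ≡ 6 (mod 19), so λ ≡ 18.
  x = λ² - 14 - 11 = 324 - 25 ≡ 14; y = λ·(14 - 14) - 3 ≡ 16. → (14, 16)
5P: (14, 16) + (11, 6). λ = (6 - 16)/(11 - 14) ≡ 9/16 mod 19. 16⁻¹ ≡ 6 (mod 19), so λ ≡ 16.
  x = λ² - 14 - 11 = 256 - 25 ≡ 3; y = λ·(14 - 3) - 16 ≡ 8. → (3, 8)
6P: (3, 8) + (11, 6). λ = (6 - 8)/(11 - 3) ≡ 17/8 mod 19. 8⁻¹ ≡ 12 (mod 19), so λ ≡ 14.
  x = λ² - 3 - 11 = 196 - 14 ≡ 11; y = λ·(3 - 11) - 8 ≡ 13. → (11, 13)
7P: (11, 13) + (11, 6): same x and y₁ ≡ -y₂, so the sum is the point at infinity.
7P = the point at infinity, so the order is 7.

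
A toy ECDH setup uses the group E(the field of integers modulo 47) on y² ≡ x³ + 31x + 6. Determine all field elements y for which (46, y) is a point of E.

16, 31

x³ + 31x + 6 = 98768 ≡ 21 (mod 47).
Square roots of 21 mod 47: 16 and 31 (since 16² = 256 ≡ 21).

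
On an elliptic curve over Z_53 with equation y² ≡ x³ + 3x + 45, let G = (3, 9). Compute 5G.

Repeated addition: build up to 5G.
2G: tangent at (3, 9): λ = (3·3² + 3)/(2·9) ≡ 30/18. 18⁻¹ ≡ 3 (mod 53), so λ ≡ 30·3 ≡ 37.
  x = λ² - 3 - 3 = 1369 - 6 ≡ 38; y = λ·(3 - 38) - 9 ≡ 21. → (38, 21)
3G: (38, 21) + (3, 9). λ = (9 - 21)/(3 - 38) ≡ 41/18 mod 53. 18⁻¹ ≡ 3 (mod 53), so λ ≡ 17.
  x = λ² - 38 - 3 = 289 - 41 ≡ 36; y = λ·(38 - 36) - 21 ≡ 13. → (36, 13)
4G: (36, 13) + (3, 9). λ = (9 - 13)/(3 - 36) ≡ 49/20 mod 53. 20⁻¹ ≡ 8 (mod 53), so λ ≡ 21.
  x = λ² - 36 - 3 = 441 - 39 ≡ 31; y = λ·(36 - 31) - 13 ≡ 39. → (31, 39)
5G: (31, 39) + (3, 9). λ = (9 - 39)/(3 - 31) ≡ 23/25 mod 53. 25⁻¹ ≡ 17 (mod 53) since 25·17 = 425 ≡ 1, so λ ≡ 20.
  x = λ² - 31 - 3 = 400 - 34 ≡ 48; y = λ·(31 - 48) - 39 ≡ 45. → (48, 45)

(48, 45)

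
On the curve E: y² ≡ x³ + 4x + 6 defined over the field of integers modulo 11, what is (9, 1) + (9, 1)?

(2, 0)

tangent at (9, 1): λ = (3·9² + 4)/(2·1) ≡ 5/2. 2⁻¹ ≡ 6 (mod 11), so λ ≡ 5·6 ≡ 8.
  x = λ² - 9 - 9 = 64 - 18 ≡ 2; y = λ·(9 - 2) - 1 ≡ 0. → (2, 0)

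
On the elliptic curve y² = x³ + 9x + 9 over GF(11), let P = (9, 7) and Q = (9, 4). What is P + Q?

O

The two points share x = 9 and their y-coordinates satisfy 7 + 4 ≡ 0 (mod 11), so they are inverses. Their sum is 𝒪.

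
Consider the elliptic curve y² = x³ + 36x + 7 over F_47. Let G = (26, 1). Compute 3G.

(43, 9)

Repeated addition: build up to 3G.
2G: tangent at (26, 1): λ = (3·26² + 36)/(2·1) ≡ 43/2. 2⁻¹ ≡ 24 (mod 47) since 2·24 = 48 ≡ 1, so λ ≡ 43·24 ≡ 45.
  x = λ² - 26 - 26 = 2025 - 52 ≡ 46; y = λ·(26 - 46) - 1 ≡ 39. → (46, 39)
3G: (46, 39) + (26, 1). λ = (1 - 39)/(26 - 46) ≡ 9/27 mod 47. 27⁻¹ ≡ 7 (mod 47), so λ ≡ 16.
  x = λ² - 46 - 26 = 256 - 72 ≡ 43; y = λ·(46 - 43) - 39 ≡ 9. → (43, 9)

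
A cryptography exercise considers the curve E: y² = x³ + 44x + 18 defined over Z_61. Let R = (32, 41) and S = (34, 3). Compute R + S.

(51, 15)

(32, 41) + (34, 3). λ = (3 - 41)/(34 - 32) ≡ 23/2 mod 61. 2⁻¹ ≡ 31 (mod 61), so λ ≡ 42.
  x = λ² - 32 - 34 = 1764 - 66 ≡ 51; y = λ·(32 - 51) - 41 ≡ 15. → (51, 15)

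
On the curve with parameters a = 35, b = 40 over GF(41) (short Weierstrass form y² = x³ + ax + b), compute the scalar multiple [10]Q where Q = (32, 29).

Double-and-add on 10 = (1010)₂. Start with Q = (32, 29) for the leading 1-bit.
double: tangent at (32, 29): λ = (3·32² + 35)/(2·29) ≡ 32/17. 17⁻¹ ≡ 29 (mod 41), so λ ≡ 32·29 ≡ 26.
  x = λ² - 32 - 32 = 676 - 64 ≡ 38; y = λ·(32 - 38) - 29 ≡ 20. → (38, 20)
double: tangent at (38, 20): λ = (3·38² + 35)/(2·20) ≡ 21/40. 40⁻¹ ≡ 40 (mod 41) since 40·40 = 1600 ≡ 1, so λ ≡ 21·40 ≡ 20.
  x = λ² - 38 - 38 = 400 - 76 ≡ 37; y = λ·(38 - 37) - 20 ≡ 0. → (37, 0)
add Q: (37, 0) + (32, 29). λ = (29 - 0)/(32 - 37) ≡ 29/36 mod 41. 36⁻¹ ≡ 8 (mod 41), so λ ≡ 27.
  x = λ² - 37 - 32 = 729 - 69 ≡ 4; y = λ·(37 - 4) - 0 ≡ 30. → (4, 30)
double: tangent at (4, 30): λ = (3·4² + 35)/(2·30) ≡ 1/19. 19⁻¹ ≡ 13 (mod 41), so λ ≡ 1·13 ≡ 13.
  x = λ² - 4 - 4 = 169 - 8 ≡ 38; y = λ·(4 - 38) - 30 ≡ 20. → (38, 20)

(38, 20)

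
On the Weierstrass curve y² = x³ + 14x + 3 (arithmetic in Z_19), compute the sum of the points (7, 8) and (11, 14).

(7, 8) + (11, 14). λ = (14 - 8)/(11 - 7) ≡ 6/4 mod 19. 4⁻¹ ≡ 5 (mod 19), so λ ≡ 11.
  x = λ² - 7 - 11 = 121 - 18 ≡ 8; y = λ·(7 - 8) - 8 ≡ 0. → (8, 0)

(8, 0)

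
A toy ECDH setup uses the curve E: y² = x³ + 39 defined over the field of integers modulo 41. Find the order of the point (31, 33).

6

2P: tangent at (31, 33): λ = (3·31² + 0)/(2·33) ≡ 13/25. 25⁻¹ ≡ 23 (mod 41), so λ ≡ 13·23 ≡ 12.
  x = λ² - 31 - 31 = 144 - 62 ≡ 0; y = λ·(31 - 0) - 33 ≡ 11. → (0, 11)
3P: (0, 11) + (31, 33). λ = (33 - 11)/(31 - 0) ≡ 22/31 mod 41. 31⁻¹ ≡ 4 (mod 41) since 31·4 = 124 ≡ 1, so λ ≡ 6.
  x = λ² - 0 - 31 = 36 - 31 ≡ 5; y = λ·(0 - 5) - 11 ≡ 0. → (5, 0)
4P: (5, 0) + (31, 33). λ = (33 - 0)/(31 - 5) ≡ 33/26 mod 41. 26⁻¹ ≡ 30 (mod 41) since 26·30 = 780 ≡ 1, so λ ≡ 6.
  x = λ² - 5 - 31 = 36 - 36 ≡ 0; y = λ·(5 - 0) - 0 ≡ 30. → (0, 30)
5P: (0, 30) + (31, 33). λ = (33 - 30)/(31 - 0) ≡ 3/31 mod 41. 31⁻¹ ≡ 4 (mod 41), so λ ≡ 12.
  x = λ² - 0 - 31 = 144 - 31 ≡ 31; y = λ·(0 - 31) - 30 ≡ 8. → (31, 8)
6P: (31, 8) + (31, 33): same x and y₁ ≡ -y₂, so the sum is O.
6P = O, so the order is 6.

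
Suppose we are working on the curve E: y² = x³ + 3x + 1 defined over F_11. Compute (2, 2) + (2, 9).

O

The two points share x = 2 and their y-coordinates satisfy 2 + 9 ≡ 0 (mod 11), so they are inverses. Their sum is 𝒪.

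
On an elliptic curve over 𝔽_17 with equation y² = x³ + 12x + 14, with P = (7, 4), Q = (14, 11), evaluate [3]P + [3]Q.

(11, 7)

First 3P:
Repeated addition: build up to 3P.
2P: tangent at (7, 4): λ = (3·7² + 12)/(2·4) ≡ 6/8. 8⁻¹ ≡ 15 (mod 17) since 8·15 = 120 ≡ 1, so λ ≡ 6·15 ≡ 5.
  x = λ² - 7 - 7 = 25 - 14 ≡ 11; y = λ·(7 - 11) - 4 ≡ 10. → (11, 10)
3P: (11, 10) + (7, 4). λ = (4 - 10)/(7 - 11) ≡ 11/13 mod 17. 13⁻¹ ≡ 4 (mod 17), so λ ≡ 10.
  x = λ² - 11 - 7 = 100 - 18 ≡ 14; y = λ·(11 - 14) - 10 ≡ 11. → (14, 11)
3P = (14, 11).
Next 3Q:
Repeated addition: build up to 3Q.
2Q: tangent at (14, 11): λ = (3·14² + 12)/(2·11) ≡ 5/5. 5⁻¹ ≡ 7 (mod 17) since 5·7 = 35 ≡ 1, so λ ≡ 5·7 ≡ 1.
  x = λ² - 14 - 14 = 1 - 28 ≡ 7; y = λ·(14 - 7) - 11 ≡ 13. → (7, 13)
3Q: (7, 13) + (14, 11). λ = (11 - 13)/(14 - 7) ≡ 15/7 mod 17. 7⁻¹ ≡ 5 (mod 17), so λ ≡ 7.
  x = λ² - 7 - 14 = 49 - 21 ≡ 11; y = λ·(7 - 11) - 13 ≡ 10. → (11, 10)
3Q = (11, 10).
Finally 3P + 3Q:
(14, 11) + (11, 10). λ = (10 - 11)/(11 - 14) ≡ 16/14 mod 17. 14⁻¹ ≡ 11 (mod 17), so λ ≡ 6.
  x = λ² - 14 - 11 = 36 - 25 ≡ 11; y = λ·(14 - 11) - 11 ≡ 7. → (11, 7)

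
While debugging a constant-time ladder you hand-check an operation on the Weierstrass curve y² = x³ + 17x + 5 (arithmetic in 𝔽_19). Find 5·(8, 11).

Write P = (8, 11).
Repeated addition: build up to 5P.
2P: tangent at (8, 11): λ = (3·8² + 17)/(2·11) ≡ 0/3. 3⁻¹ ≡ 13 (mod 19) since 3·13 = 39 ≡ 1, so λ ≡ 0·13 ≡ 0.
  x = λ² - 8 - 8 = 0 - 16 ≡ 3; y = λ·(8 - 3) - 11 ≡ 8. → (3, 8)
3P: (3, 8) + (8, 11). λ = (11 - 8)/(8 - 3) ≡ 3/5 mod 19. 5⁻¹ ≡ 4 (mod 19), so λ ≡ 12.
  x = λ² - 3 - 8 = 144 - 11 ≡ 0; y = λ·(3 - 0) - 8 ≡ 9. → (0, 9)
4P: (0, 9) + (8, 11). λ = (11 - 9)/(8 - 0) ≡ 2/8 mod 19. 8⁻¹ ≡ 12 (mod 19) since 8·12 = 96 ≡ 1, so λ ≡ 5.
  x = λ² - 0 - 8 = 25 - 8 ≡ 17; y = λ·(0 - 17) - 9 ≡ 1. → (17, 1)
5P: (17, 1) + (8, 11). λ = (11 - 1)/(8 - 17) ≡ 10/10 mod 19. 10⁻¹ ≡ 2 (mod 19), so λ ≡ 1.
  x = λ² - 17 - 8 = 1 - 25 ≡ 14; y = λ·(17 - 14) - 1 ≡ 2. → (14, 2)

(14, 2)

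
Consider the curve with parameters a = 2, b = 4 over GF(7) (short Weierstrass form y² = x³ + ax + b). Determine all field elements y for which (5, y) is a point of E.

x³ + 2x + 4 = 139 ≡ 6 (mod 7).
6 is a non-residue mod 7; no y exists.

none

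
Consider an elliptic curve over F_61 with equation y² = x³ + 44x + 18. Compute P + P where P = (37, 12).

(28, 12)

tangent at (37, 12): λ = (3·37² + 44)/(2·12) ≡ 3/24. 24⁻¹ ≡ 28 (mod 61) since 24·28 = 672 ≡ 1, so λ ≡ 3·28 ≡ 23.
  x = λ² - 37 - 37 = 529 - 74 ≡ 28; y = λ·(37 - 28) - 12 ≡ 12. → (28, 12)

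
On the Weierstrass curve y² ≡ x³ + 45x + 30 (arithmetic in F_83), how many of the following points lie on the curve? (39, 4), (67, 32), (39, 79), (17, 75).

(39, 4): 4² ≡ 16, rhs ≡ 16 → on.
(67, 32): 32² ≡ 28, rhs ≡ 28 → on.
(39, 79): 79² ≡ 16, rhs ≡ 16 → on.
(17, 75): 75² ≡ 64, rhs ≡ 64 → on.

4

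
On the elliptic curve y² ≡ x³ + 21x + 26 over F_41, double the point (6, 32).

tangent at (6, 32): λ = (3·6² + 21)/(2·32) ≡ 6/23. 23⁻¹ ≡ 25 (mod 41), so λ ≡ 6·25 ≡ 27.
  x = λ² - 6 - 6 = 729 - 12 ≡ 20; y = λ·(6 - 20) - 32 ≡ 0. → (20, 0)

(20, 0)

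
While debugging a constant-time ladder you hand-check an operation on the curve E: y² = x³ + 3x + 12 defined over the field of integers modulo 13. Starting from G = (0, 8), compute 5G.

(0, 5)

Repeated addition: build up to 5G.
2G: tangent at (0, 8): λ = (3·0² + 3)/(2·8) ≡ 3/3. 3⁻¹ ≡ 9 (mod 13), so λ ≡ 3·9 ≡ 1.
  x = λ² - 0 - 0 = 1 - 0 ≡ 1; y = λ·(0 - 1) - 8 ≡ 4. → (1, 4)
3G: (1, 4) + (0, 8). λ = (8 - 4)/(0 - 1) ≡ 4/12 mod 13. 12⁻¹ ≡ 12 (mod 13) since 12·12 = 144 ≡ 1, so λ ≡ 9.
  x = λ² - 1 - 0 = 81 - 1 ≡ 2; y = λ·(1 - 2) - 4 ≡ 0. → (2, 0)
4G: (2, 0) + (0, 8). λ = (8 - 0)/(0 - 2) ≡ 8/11 mod 13. 11⁻¹ ≡ 6 (mod 13), so λ ≡ 9.
  x = λ² - 2 - 0 = 81 - 2 ≡ 1; y = λ·(2 - 1) - 0 ≡ 9. → (1, 9)
5G: (1, 9) + (0, 8). λ = (8 - 9)/(0 - 1) ≡ 12/12 mod 13. 12⁻¹ ≡ 12 (mod 13) since 12·12 = 144 ≡ 1, so λ ≡ 1.
  x = λ² - 1 - 0 = 1 - 1 ≡ 0; y = λ·(1 - 0) - 9 ≡ 5. → (0, 5)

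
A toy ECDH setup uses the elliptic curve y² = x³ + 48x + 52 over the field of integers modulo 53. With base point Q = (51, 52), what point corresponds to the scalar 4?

Repeated addition: build up to 4Q.
2Q: tangent at (51, 52): λ = (3·51² + 48)/(2·52) ≡ 7/51. 51⁻¹ ≡ 26 (mod 53), so λ ≡ 7·26 ≡ 23.
  x = λ² - 51 - 51 = 529 - 102 ≡ 3; y = λ·(51 - 3) - 52 ≡ 45. → (3, 45)
3Q: (3, 45) + (51, 52). λ = (52 - 45)/(51 - 3) ≡ 7/48 mod 53. 48⁻¹ ≡ 21 (mod 53), so λ ≡ 41.
  x = λ² - 3 - 51 = 1681 - 54 ≡ 37; y = λ·(3 - 37) - 45 ≡ 45. → (37, 45)
4Q: (37, 45) + (51, 52). λ = (52 - 45)/(51 - 37) ≡ 7/14 mod 53. 14⁻¹ ≡ 19 (mod 53) since 14·19 = 266 ≡ 1, so λ ≡ 27.
  x = λ² - 37 - 51 = 729 - 88 ≡ 5; y = λ·(37 - 5) - 45 ≡ 24. → (5, 24)

(5, 24)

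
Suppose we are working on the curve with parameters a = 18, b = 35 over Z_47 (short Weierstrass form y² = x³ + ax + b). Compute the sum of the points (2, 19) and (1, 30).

(2, 19) + (1, 30). λ = (30 - 19)/(1 - 2) ≡ 11/46 mod 47. 46⁻¹ ≡ 46 (mod 47), so λ ≡ 36.
  x = λ² - 2 - 1 = 1296 - 3 ≡ 24; y = λ·(2 - 24) - 19 ≡ 35. → (24, 35)

(24, 35)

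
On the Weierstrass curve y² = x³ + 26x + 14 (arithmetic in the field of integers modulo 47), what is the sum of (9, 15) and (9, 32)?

O

The two points share x = 9 and their y-coordinates satisfy 15 + 32 ≡ 0 (mod 47), so they are inverses. Their sum is the point at infinity.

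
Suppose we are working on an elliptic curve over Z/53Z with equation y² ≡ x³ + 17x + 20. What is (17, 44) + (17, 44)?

tangent at (17, 44): λ = (3·17² + 17)/(2·44) ≡ 36/35. 35⁻¹ ≡ 50 (mod 53), so λ ≡ 36·50 ≡ 51.
  x = λ² - 17 - 17 = 2601 - 34 ≡ 23; y = λ·(17 - 23) - 44 ≡ 21. → (23, 21)

(23, 21)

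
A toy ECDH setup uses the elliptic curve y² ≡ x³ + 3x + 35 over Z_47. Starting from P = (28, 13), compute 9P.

(45, 16)

Double-and-add on 9 = (1001)₂. Start with P = (28, 13) for the leading 1-bit.
double: tangent at (28, 13): λ = (3·28² + 3)/(2·13) ≡ 5/26. 26⁻¹ ≡ 38 (mod 47), so λ ≡ 5·38 ≡ 2.
  x = λ² - 28 - 28 = 4 - 56 ≡ 42; y = λ·(28 - 42) - 13 ≡ 6. → (42, 6)
double: tangent at (42, 6): λ = (3·42² + 3)/(2·6) ≡ 31/12. 12⁻¹ ≡ 4 (mod 47), so λ ≡ 31·4 ≡ 30.
  x = λ² - 42 - 42 = 900 - 84 ≡ 17; y = λ·(42 - 17) - 6 ≡ 39. → (17, 39)
double: tangent at (17, 39): λ = (3·17² + 3)/(2·39) ≡ 24/31. 31⁻¹ ≡ 44 (mod 47) since 31·44 = 1364 ≡ 1, so λ ≡ 24·44 ≡ 22.
  x = λ² - 17 - 17 = 484 - 34 ≡ 27; y = λ·(17 - 27) - 39 ≡ 23. → (27, 23)
add P: (27, 23) + (28, 13). λ = (13 - 23)/(28 - 27) ≡ 37/1 mod 47. 1⁻¹ ≡ 1 (mod 47) since 1·1 = 1 ≡ 1, so λ ≡ 37.
  x = λ² - 27 - 28 = 1369 - 55 ≡ 45; y = λ·(27 - 45) - 23 ≡ 16. → (45, 16)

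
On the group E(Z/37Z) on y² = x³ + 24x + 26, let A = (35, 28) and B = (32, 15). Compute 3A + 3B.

(34, 36)

First 3A:
Repeated addition: build up to 3A.
2A: tangent at (35, 28): λ = (3·35² + 24)/(2·28) ≡ 36/19. 19⁻¹ ≡ 2 (mod 37) since 19·2 = 38 ≡ 1, so λ ≡ 36·2 ≡ 35.
  x = λ² - 35 - 35 = 1225 - 70 ≡ 8; y = λ·(35 - 8) - 28 ≡ 29. → (8, 29)
3A: (8, 29) + (35, 28). λ = (28 - 29)/(35 - 8) ≡ 36/27 mod 37. 27⁻¹ ≡ 11 (mod 37) since 27·11 = 297 ≡ 1, so λ ≡ 26.
  x = λ² - 8 - 35 = 676 - 43 ≡ 4; y = λ·(8 - 4) - 29 ≡ 1. → (4, 1)
3A = (4, 1).
Next 3B:
Repeated addition: build up to 3B.
2B: tangent at (32, 15): λ = (3·32² + 24)/(2·15) ≡ 25/30. 30⁻¹ ≡ 21 (mod 37), so λ ≡ 25·21 ≡ 7.
  x = λ² - 32 - 32 = 49 - 64 ≡ 22; y = λ·(32 - 22) - 15 ≡ 18. → (22, 18)
3B: (22, 18) + (32, 15). λ = (15 - 18)/(32 - 22) ≡ 34/10 mod 37. 10⁻¹ ≡ 26 (mod 37), so λ ≡ 33.
  x = λ² - 22 - 32 = 1089 - 54 ≡ 36; y = λ·(22 - 36) - 18 ≡ 1. → (36, 1)
3B = (36, 1).
Finally 3A + 3B:
(4, 1) + (36, 1). λ = (1 - 1)/(36 - 4) ≡ 0/32 mod 37. 32⁻¹ ≡ 22 (mod 37), so λ ≡ 0.
  x = λ² - 4 - 36 = 0 - 40 ≡ 34; y = λ·(4 - 34) - 1 ≡ 36. → (34, 36)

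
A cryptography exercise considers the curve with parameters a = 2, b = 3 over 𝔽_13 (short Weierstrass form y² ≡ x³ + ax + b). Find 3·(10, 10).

(12, 0)

Write P = (10, 10).
Repeated addition: build up to 3P.
2P: tangent at (10, 10): λ = (3·10² + 2)/(2·10) ≡ 3/7. 7⁻¹ ≡ 2 (mod 13) since 7·2 = 14 ≡ 1, so λ ≡ 3·2 ≡ 6.
  x = λ² - 10 - 10 = 36 - 20 ≡ 3; y = λ·(10 - 3) - 10 ≡ 6. → (3, 6)
3P: (3, 6) + (10, 10). λ = (10 - 6)/(10 - 3) ≡ 4/7 mod 13. 7⁻¹ ≡ 2 (mod 13), so λ ≡ 8.
  x = λ² - 3 - 10 = 64 - 13 ≡ 12; y = λ·(3 - 12) - 6 ≡ 0. → (12, 0)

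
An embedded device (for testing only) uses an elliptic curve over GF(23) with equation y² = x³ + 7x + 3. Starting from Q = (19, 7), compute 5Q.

Repeated addition: build up to 5Q.
2Q: tangent at (19, 7): λ = (3·19² + 7)/(2·7) ≡ 9/14. 14⁻¹ ≡ 5 (mod 23), so λ ≡ 9·5 ≡ 22.
  x = λ² - 19 - 19 = 484 - 38 ≡ 9; y = λ·(19 - 9) - 7 ≡ 6. → (9, 6)
3Q: (9, 6) + (19, 7). λ = (7 - 6)/(19 - 9) ≡ 1/10 mod 23. 10⁻¹ ≡ 7 (mod 23), so λ ≡ 7.
  x = λ² - 9 - 19 = 49 - 28 ≡ 21; y = λ·(9 - 21) - 6 ≡ 2. → (21, 2)
4Q: (21, 2) + (19, 7). λ = (7 - 2)/(19 - 21) ≡ 5/21 mod 23. 21⁻¹ ≡ 11 (mod 23) since 21·11 = 231 ≡ 1, so λ ≡ 9.
  x = λ² - 21 - 19 = 81 - 40 ≡ 18; y = λ·(21 - 18) - 2 ≡ 2. → (18, 2)
5Q: (18, 2) + (19, 7). λ = (7 - 2)/(19 - 18) ≡ 5/1 mod 23. 1⁻¹ ≡ 1 (mod 23), so λ ≡ 5.
  x = λ² - 18 - 19 = 25 - 37 ≡ 11; y = λ·(18 - 11) - 2 ≡ 10. → (11, 10)

(11, 10)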